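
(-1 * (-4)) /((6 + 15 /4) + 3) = 16 /51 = 0.31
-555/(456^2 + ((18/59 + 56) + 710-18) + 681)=-32745/12352553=-0.00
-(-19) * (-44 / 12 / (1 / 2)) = -418 / 3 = -139.33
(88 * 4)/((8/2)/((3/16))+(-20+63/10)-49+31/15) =-3520/393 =-8.96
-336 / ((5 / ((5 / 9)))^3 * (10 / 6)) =-0.28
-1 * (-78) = 78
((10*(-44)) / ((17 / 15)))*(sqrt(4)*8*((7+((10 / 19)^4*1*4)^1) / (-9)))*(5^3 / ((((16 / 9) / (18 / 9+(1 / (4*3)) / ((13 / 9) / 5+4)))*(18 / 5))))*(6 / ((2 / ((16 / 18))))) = 530438.80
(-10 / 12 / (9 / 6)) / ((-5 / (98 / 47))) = 0.23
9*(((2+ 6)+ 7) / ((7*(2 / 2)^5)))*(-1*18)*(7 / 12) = -405 / 2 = -202.50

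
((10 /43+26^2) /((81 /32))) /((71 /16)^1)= 14887936 /247293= 60.20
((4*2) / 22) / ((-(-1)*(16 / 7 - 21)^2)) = 0.00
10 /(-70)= -1 /7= -0.14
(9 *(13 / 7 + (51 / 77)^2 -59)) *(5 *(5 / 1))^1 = -75644775 / 5929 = -12758.44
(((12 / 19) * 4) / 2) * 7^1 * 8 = 1344 / 19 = 70.74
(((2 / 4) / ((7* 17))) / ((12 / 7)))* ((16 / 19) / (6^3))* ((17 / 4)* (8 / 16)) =1 / 49248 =0.00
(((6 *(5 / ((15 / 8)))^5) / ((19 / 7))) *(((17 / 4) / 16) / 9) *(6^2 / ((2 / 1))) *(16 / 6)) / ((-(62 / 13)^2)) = -82374656 / 4436937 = -18.57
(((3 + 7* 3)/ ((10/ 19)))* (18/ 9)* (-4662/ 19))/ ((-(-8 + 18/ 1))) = 55944/ 25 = 2237.76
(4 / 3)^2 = 16 / 9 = 1.78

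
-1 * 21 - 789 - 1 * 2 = -812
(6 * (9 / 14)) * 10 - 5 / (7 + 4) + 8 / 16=5947 / 154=38.62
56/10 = 28/5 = 5.60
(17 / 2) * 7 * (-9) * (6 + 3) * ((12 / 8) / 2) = -3614.62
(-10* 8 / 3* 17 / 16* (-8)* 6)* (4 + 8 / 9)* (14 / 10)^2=586432 / 45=13031.82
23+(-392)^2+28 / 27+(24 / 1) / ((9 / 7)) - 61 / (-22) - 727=90871591 / 594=152982.48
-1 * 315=-315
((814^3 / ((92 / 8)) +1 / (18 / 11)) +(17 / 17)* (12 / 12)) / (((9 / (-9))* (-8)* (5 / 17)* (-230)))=-330084135467 / 3808800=-86663.55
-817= -817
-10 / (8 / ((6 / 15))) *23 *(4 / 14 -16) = 1265 / 7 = 180.71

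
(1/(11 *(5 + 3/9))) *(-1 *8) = -3/22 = -0.14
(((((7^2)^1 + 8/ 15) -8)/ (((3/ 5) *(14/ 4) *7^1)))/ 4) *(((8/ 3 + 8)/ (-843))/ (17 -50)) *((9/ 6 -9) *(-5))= 17800/ 1752597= 0.01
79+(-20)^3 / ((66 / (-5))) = 22607 / 33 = 685.06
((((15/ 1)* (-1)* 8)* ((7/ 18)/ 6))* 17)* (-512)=67697.78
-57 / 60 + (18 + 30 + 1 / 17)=16017 / 340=47.11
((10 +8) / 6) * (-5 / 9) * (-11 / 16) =55 / 48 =1.15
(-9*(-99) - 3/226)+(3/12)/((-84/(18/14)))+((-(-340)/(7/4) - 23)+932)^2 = 107916603989/88592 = 1218130.35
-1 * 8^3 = -512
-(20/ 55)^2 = -16/ 121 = -0.13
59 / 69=0.86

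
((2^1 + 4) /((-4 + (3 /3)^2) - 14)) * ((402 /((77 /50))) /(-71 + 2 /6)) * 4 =361800 /69377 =5.21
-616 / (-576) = 77 / 72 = 1.07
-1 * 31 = -31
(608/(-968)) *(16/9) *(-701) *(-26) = -22162816/1089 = -20351.53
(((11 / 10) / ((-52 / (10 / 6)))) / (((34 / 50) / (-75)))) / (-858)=-625 / 137904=-0.00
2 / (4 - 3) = 2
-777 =-777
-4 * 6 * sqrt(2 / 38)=-24 * sqrt(19) / 19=-5.51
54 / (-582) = -9 / 97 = -0.09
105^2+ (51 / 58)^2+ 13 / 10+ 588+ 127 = 197501671 / 16820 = 11742.07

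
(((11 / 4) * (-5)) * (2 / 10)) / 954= -11 / 3816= -0.00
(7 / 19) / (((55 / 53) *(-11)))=-371 / 11495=-0.03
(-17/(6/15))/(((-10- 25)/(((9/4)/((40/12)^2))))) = 1377/5600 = 0.25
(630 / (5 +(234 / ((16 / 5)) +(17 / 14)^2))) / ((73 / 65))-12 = -1253492 / 253091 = -4.95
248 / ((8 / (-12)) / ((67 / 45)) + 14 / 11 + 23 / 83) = 15170408 / 67415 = 225.03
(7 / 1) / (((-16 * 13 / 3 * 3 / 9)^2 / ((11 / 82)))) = 6237 / 3547648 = 0.00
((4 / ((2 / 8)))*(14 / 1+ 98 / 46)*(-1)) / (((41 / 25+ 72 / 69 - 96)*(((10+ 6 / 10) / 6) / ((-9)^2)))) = 6804000 / 53657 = 126.81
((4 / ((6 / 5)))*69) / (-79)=-230 / 79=-2.91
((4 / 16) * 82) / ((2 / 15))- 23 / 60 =4601 / 30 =153.37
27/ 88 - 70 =-6133/ 88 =-69.69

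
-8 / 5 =-1.60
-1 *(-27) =27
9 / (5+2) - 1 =2 / 7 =0.29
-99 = -99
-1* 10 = -10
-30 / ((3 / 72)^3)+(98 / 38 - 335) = -415052.42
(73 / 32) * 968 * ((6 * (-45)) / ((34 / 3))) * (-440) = 393510150 / 17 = 23147655.88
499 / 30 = 16.63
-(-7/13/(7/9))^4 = -6561/28561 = -0.23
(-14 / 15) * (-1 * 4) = 56 / 15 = 3.73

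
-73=-73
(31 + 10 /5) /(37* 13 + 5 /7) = 77 /1124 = 0.07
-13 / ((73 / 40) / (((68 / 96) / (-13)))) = 85 / 219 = 0.39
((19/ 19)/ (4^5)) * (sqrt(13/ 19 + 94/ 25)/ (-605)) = -sqrt(40109)/ 58854400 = -0.00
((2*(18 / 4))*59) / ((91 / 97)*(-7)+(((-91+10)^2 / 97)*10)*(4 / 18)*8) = 51507 / 116003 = 0.44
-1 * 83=-83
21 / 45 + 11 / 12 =83 / 60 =1.38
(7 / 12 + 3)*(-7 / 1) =-301 / 12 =-25.08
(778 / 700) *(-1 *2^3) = -1556 / 175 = -8.89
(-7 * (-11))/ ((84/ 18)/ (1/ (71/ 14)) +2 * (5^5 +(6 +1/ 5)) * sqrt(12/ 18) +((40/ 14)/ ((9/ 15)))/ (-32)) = -425917800/ 6149198022893 +37804856320 * sqrt(6)/ 6149198022893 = 0.01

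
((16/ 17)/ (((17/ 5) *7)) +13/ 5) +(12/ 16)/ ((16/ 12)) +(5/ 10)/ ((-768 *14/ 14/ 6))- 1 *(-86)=230973229/ 2589440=89.20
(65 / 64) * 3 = 195 / 64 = 3.05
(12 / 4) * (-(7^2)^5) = -847425747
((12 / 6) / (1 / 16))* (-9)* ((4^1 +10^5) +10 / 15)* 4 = -115205376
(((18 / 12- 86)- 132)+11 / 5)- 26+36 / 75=-11991 / 50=-239.82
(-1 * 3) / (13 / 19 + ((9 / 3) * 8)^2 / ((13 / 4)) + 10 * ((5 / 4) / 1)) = -494 / 31355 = -0.02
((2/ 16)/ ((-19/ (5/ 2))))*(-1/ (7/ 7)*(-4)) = -5/ 76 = -0.07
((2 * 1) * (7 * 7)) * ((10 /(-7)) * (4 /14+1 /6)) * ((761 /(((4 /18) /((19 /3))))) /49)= -28032.76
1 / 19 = 0.05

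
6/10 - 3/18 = 13/30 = 0.43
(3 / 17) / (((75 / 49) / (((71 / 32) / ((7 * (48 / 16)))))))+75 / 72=42997 / 40800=1.05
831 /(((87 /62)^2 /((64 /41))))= 68146432 /103443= 658.78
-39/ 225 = -13/ 75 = -0.17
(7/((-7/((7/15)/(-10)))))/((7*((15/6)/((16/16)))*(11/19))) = 19/4125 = 0.00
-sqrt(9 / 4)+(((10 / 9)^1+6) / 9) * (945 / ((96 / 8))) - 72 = -203 / 18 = -11.28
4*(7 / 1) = 28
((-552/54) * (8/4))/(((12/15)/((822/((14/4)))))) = -126040/21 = -6001.90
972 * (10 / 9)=1080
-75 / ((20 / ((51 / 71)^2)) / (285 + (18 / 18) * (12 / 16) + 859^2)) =-115198303005 / 80656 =-1428267.00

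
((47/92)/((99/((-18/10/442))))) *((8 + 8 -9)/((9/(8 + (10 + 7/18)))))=-108899/362316240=-0.00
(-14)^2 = 196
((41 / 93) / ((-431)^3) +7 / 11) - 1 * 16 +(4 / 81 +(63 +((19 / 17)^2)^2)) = 9095751767809795522 / 184699999330681131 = 49.25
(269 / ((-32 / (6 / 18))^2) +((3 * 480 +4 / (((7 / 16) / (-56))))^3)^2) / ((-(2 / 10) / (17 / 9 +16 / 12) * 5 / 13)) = -2219073430794860104879141 / 82944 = -26753875274822291002.11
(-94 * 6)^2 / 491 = 318096 / 491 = 647.85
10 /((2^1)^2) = 5 /2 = 2.50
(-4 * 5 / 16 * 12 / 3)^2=25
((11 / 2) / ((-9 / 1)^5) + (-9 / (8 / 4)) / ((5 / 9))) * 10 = -4783024 / 59049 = -81.00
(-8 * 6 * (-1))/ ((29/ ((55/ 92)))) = 660/ 667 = 0.99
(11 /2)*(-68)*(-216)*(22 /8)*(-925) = -205494300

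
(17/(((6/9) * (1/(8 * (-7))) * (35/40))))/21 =-77.71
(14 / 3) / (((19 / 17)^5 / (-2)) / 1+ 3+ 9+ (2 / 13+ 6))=516827948 / 1913949651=0.27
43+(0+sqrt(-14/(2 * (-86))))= sqrt(602)/86+43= 43.29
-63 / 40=-1.58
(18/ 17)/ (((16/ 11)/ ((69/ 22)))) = 621/ 272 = 2.28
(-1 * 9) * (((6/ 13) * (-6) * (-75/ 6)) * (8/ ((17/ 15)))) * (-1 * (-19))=-9234000/ 221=-41782.81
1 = 1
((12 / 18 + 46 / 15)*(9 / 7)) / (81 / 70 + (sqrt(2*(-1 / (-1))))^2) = 336 / 221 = 1.52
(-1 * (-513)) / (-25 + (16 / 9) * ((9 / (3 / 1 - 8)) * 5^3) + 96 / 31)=-15903 / 13079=-1.22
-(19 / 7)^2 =-361 / 49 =-7.37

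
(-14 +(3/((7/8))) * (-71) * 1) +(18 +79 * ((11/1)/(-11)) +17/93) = -207178/651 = -318.25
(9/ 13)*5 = 45/ 13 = 3.46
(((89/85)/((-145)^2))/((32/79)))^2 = 49434961/3270467344000000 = 0.00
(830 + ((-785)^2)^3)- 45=234001122366391410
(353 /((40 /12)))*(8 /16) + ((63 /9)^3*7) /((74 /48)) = 1191663 /740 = 1610.36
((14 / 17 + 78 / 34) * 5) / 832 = 265 / 14144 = 0.02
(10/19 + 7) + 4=219/19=11.53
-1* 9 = -9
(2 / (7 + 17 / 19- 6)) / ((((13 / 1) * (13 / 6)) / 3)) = 19 / 169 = 0.11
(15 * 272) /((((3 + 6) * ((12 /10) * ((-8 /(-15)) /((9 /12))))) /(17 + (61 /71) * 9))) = 932875 /71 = 13139.08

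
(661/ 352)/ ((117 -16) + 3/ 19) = 12559/ 676544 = 0.02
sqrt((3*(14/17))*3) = 3*sqrt(238)/17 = 2.72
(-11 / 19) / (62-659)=11 / 11343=0.00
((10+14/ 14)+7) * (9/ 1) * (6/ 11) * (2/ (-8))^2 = 5.52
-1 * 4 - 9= -13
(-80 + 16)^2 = 4096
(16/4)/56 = 0.07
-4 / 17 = -0.24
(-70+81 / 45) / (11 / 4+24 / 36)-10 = -6142 / 205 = -29.96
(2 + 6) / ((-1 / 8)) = -64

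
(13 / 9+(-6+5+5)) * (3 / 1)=49 / 3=16.33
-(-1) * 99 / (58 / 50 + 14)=2475 / 379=6.53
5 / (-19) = -5 / 19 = -0.26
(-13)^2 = 169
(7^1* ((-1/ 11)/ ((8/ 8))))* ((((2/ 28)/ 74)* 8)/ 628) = -1/ 127798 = -0.00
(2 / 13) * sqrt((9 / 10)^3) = 0.13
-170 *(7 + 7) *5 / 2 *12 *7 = -499800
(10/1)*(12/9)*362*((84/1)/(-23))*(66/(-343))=3822720/1127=3391.94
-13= -13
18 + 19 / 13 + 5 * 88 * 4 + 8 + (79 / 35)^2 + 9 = 28689783 / 15925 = 1801.56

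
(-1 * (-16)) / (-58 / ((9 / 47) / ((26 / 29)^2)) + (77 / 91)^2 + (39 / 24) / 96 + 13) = -180670464 / 2594096989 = -0.07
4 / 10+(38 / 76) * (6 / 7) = 29 / 35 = 0.83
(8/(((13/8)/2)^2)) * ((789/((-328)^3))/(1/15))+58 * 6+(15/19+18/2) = 79179818442/221305331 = 357.79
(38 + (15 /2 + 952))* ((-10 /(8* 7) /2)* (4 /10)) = -285 /8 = -35.62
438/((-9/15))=-730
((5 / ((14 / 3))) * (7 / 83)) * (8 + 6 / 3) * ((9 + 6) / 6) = 375 / 166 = 2.26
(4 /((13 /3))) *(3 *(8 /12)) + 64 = 856 /13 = 65.85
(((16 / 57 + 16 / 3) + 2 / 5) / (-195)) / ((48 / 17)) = -14569 / 1333800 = -0.01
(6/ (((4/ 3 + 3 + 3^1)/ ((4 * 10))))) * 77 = 2520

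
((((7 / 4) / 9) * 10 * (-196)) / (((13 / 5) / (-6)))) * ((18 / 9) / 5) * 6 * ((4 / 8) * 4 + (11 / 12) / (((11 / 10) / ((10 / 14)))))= 213640 / 39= 5477.95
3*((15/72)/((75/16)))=2/15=0.13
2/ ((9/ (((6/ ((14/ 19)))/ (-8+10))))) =19/ 21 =0.90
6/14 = 3/7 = 0.43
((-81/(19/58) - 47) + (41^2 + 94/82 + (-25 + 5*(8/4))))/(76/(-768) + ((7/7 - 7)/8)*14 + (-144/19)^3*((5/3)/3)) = -74127520512/13630984025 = -5.44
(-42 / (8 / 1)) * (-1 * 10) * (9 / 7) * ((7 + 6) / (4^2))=1755 / 32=54.84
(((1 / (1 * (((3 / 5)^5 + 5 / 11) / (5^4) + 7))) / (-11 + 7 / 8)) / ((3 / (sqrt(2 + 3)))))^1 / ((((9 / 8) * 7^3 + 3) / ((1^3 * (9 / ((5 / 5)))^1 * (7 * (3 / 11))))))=-125000000 * sqrt(5) / 601614205011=-0.00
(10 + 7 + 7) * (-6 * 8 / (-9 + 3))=192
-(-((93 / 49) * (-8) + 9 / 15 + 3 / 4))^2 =-183792249 / 960400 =-191.37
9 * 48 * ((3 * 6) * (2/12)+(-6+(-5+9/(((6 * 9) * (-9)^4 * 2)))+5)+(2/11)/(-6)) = -10497556/8019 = -1309.09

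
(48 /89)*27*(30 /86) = 19440 /3827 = 5.08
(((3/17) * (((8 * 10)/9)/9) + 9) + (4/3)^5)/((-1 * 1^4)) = -55307/4131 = -13.39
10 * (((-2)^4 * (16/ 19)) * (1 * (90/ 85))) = 46080/ 323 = 142.66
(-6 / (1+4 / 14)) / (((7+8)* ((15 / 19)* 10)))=-133 / 3375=-0.04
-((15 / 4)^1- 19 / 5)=1 / 20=0.05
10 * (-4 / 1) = -40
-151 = -151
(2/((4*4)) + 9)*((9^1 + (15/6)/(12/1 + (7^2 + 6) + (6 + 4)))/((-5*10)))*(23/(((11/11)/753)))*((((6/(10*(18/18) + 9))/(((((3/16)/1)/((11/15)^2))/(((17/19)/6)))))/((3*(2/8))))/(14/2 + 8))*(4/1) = -876966777544/639646875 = -1371.02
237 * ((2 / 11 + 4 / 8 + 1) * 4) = 17538 / 11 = 1594.36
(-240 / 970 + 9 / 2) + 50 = 10525 / 194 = 54.25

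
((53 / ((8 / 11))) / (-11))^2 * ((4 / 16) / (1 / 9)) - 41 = 14785 / 256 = 57.75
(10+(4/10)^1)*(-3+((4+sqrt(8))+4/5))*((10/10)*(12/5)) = 5616/125+1248*sqrt(2)/25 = 115.53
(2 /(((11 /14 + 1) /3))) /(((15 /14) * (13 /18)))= 7056 /1625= 4.34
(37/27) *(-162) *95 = -21090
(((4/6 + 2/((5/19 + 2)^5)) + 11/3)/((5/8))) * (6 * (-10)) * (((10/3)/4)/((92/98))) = -3774894051880/10143582567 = -372.15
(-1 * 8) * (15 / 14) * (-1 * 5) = 300 / 7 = 42.86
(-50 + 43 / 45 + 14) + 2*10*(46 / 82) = -43957 / 1845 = -23.82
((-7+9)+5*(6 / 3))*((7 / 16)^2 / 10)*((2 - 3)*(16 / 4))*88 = -80.85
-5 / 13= -0.38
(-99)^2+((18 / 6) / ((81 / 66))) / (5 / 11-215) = 104086499 / 10620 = 9800.99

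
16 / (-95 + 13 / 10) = -160 / 937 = -0.17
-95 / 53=-1.79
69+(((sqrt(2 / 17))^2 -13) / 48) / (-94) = 1764265 / 25568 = 69.00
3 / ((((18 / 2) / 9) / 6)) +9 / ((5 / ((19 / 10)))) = 1071 / 50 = 21.42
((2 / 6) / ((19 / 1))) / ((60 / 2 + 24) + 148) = 1 / 11514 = 0.00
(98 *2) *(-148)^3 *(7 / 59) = -4447738624 / 59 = -75385400.41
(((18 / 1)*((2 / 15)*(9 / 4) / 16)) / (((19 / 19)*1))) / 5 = 27 / 400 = 0.07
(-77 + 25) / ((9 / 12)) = -208 / 3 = -69.33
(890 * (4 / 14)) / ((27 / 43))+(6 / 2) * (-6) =386.97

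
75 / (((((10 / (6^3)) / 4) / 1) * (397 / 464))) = 7573.60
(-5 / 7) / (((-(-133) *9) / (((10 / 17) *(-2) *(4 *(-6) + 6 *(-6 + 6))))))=-800 / 47481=-0.02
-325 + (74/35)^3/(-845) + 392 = 2426962901/36229375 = 66.99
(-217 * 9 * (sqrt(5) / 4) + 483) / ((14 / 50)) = 1725 - 6975 * sqrt(5) / 4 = -2174.14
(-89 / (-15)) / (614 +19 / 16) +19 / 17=166439 / 147645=1.13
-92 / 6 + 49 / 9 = -89 / 9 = -9.89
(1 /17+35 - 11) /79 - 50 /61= -42201 /81923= -0.52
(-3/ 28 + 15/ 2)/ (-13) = -207/ 364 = -0.57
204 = 204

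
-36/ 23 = -1.57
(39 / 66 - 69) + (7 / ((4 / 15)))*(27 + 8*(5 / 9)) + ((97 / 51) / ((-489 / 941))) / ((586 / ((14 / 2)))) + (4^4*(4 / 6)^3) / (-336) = 15327999767825 / 20255356044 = 756.74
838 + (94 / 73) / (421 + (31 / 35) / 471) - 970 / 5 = 163137492091 / 253317884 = 644.00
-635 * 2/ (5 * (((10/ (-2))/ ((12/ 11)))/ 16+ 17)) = -48768/ 3209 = -15.20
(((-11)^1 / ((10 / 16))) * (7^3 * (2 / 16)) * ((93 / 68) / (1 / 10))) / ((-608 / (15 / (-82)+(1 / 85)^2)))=-37998822477 / 12247126400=-3.10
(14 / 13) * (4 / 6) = 28 / 39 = 0.72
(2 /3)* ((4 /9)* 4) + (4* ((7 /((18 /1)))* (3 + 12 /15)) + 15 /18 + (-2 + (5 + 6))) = 4571 /270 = 16.93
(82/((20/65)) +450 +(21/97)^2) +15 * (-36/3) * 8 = -13613941/18818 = -723.45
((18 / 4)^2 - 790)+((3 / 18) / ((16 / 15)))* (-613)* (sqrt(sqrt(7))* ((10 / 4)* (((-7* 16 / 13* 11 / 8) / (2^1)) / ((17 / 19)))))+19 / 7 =-21477 / 28+22420475* 7^(1 / 4) / 14144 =1811.35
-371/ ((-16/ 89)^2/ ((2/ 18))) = -2938691/ 2304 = -1275.47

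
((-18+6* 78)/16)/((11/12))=675/22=30.68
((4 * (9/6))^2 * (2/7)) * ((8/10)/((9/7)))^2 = 896/225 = 3.98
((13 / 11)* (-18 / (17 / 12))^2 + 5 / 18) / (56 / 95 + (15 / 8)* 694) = 2077345810 / 14153833089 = 0.15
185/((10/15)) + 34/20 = 1396/5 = 279.20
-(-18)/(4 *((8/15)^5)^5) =2272605146463811397552490234375/75557863725914323419136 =30077678.67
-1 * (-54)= 54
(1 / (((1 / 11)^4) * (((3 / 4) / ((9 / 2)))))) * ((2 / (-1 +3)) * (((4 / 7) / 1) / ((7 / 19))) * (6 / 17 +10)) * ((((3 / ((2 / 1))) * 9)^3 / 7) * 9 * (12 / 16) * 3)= 58542947471844 / 5831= 10039949832.25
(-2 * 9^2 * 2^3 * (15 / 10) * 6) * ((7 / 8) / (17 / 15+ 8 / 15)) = -30618 / 5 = -6123.60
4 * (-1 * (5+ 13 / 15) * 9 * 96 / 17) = -1192.66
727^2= 528529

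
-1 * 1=-1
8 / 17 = 0.47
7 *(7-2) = 35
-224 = -224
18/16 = 9/8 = 1.12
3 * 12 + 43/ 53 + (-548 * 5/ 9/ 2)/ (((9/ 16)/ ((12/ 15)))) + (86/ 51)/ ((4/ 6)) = -12928810/ 72981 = -177.15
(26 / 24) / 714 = 13 / 8568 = 0.00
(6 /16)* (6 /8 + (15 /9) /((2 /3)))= 39 /32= 1.22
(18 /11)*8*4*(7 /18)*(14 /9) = 3136 /99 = 31.68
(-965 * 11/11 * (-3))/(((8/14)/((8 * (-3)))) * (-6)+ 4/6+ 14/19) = 1155105/617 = 1872.13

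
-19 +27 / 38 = -695 / 38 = -18.29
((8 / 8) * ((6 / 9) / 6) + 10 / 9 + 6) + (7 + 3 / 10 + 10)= 2207 / 90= 24.52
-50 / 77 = -0.65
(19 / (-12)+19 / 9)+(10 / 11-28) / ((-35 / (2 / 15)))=43727 / 69300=0.63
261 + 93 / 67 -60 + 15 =14565 / 67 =217.39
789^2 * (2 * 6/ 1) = 7470252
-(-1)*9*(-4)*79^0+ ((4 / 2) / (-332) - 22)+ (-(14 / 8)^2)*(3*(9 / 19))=-1573417 / 25232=-62.36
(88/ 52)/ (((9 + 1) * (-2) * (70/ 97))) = -1067/ 9100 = -0.12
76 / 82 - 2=-44 / 41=-1.07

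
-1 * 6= -6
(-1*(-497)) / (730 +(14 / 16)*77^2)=3976 / 47343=0.08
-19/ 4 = -4.75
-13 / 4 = -3.25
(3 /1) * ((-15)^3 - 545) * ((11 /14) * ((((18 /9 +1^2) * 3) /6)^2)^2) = -93555 /2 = -46777.50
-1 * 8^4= -4096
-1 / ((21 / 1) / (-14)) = 2 / 3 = 0.67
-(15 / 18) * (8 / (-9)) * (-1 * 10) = -200 / 27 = -7.41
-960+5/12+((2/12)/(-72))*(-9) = -15353/16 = -959.56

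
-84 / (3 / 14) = -392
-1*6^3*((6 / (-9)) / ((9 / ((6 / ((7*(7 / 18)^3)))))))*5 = 2799360 / 2401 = 1165.91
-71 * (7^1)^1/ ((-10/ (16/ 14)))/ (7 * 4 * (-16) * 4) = -71/ 2240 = -0.03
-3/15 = -1/5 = -0.20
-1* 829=-829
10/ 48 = 5/ 24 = 0.21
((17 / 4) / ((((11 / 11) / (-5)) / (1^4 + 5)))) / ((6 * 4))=-85 / 16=-5.31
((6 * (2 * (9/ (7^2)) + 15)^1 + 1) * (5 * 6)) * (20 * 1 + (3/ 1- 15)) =22368.98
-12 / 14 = -6 / 7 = -0.86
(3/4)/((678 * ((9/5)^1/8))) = 5/1017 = 0.00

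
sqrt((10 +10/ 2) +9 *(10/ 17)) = sqrt(5865)/ 17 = 4.50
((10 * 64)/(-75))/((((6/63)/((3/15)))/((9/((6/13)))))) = -8736/25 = -349.44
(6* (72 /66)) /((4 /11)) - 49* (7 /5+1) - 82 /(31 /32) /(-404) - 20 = -1869058 /15655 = -119.39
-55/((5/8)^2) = -704/5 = -140.80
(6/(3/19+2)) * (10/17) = 1140/697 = 1.64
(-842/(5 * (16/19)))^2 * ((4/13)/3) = 63984001/15600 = 4101.54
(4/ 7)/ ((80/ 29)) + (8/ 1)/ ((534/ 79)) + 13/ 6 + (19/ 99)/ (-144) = 157912739/ 44407440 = 3.56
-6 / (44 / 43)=-129 / 22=-5.86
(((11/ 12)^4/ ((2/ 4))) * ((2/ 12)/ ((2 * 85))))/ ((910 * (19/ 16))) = 14641/ 11427998400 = 0.00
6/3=2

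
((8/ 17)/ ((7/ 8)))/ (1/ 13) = 832/ 119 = 6.99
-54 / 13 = -4.15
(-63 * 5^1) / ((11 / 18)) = -5670 / 11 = -515.45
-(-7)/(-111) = -7/111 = -0.06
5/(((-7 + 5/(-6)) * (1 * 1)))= -30/47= -0.64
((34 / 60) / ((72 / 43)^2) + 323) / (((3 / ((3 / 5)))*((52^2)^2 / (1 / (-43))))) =-50264393 / 244477041868800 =-0.00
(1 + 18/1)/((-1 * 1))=-19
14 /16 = 7 /8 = 0.88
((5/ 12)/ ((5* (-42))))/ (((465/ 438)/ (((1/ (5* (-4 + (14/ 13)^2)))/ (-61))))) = -12337/ 5718384000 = -0.00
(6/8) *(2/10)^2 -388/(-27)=38881/2700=14.40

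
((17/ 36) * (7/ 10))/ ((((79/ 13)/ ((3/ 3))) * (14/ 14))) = 1547/ 28440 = 0.05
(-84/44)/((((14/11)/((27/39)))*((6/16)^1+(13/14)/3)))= -2268/1495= -1.52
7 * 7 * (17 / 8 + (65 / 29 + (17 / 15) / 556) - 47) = -1010465701 / 483720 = -2088.95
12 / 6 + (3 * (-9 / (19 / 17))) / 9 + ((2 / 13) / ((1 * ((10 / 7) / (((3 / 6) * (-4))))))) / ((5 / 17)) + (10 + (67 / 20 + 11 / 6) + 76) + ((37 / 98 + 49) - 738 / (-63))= 547752679 / 3630900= 150.86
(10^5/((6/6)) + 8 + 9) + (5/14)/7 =9801671/98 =100017.05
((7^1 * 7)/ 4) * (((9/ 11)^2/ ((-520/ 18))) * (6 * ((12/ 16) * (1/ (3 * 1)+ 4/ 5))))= -1821771/ 1258400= -1.45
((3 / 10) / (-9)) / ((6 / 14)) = -0.08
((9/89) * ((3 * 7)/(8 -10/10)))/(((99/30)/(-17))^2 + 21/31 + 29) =24189300/2369336551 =0.01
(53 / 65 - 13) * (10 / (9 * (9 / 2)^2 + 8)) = -6336 / 9893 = -0.64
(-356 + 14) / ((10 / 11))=-1881 / 5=-376.20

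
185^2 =34225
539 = 539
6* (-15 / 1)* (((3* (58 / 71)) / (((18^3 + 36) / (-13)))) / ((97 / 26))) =147030 / 1122581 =0.13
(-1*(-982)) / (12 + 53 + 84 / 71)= 69722 / 4699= 14.84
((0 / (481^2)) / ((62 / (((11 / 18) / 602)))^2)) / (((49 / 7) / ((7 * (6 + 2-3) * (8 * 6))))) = 0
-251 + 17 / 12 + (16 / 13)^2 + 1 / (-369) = -61879885 / 249444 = -248.07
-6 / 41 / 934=-3 / 19147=-0.00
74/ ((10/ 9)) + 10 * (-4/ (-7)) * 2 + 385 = 463.03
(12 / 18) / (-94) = -1 / 141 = -0.01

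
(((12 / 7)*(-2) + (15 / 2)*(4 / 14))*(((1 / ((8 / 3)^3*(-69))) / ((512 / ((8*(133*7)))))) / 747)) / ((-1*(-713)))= 1197 / 44601081856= 0.00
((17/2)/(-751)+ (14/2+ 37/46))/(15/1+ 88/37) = 4980533/11106539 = 0.45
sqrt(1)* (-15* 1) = -15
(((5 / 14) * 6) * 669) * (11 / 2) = 110385 / 14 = 7884.64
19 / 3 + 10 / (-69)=427 / 69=6.19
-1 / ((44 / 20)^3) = -125 / 1331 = -0.09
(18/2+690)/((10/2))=699/5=139.80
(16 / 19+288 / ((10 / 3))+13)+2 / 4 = 19141 / 190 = 100.74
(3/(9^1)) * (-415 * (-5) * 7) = 14525/3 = 4841.67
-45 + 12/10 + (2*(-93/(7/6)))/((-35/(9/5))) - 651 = -841086/1225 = -686.60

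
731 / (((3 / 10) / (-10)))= -73100 / 3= -24366.67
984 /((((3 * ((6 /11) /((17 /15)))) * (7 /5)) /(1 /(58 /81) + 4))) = 4799542 /1827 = 2627.01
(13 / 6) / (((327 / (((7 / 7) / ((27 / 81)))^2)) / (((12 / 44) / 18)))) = 13 / 14388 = 0.00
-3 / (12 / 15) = -15 / 4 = -3.75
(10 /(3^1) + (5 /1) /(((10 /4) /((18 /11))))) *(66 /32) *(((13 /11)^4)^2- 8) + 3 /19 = -1856975004073 /32582549912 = -56.99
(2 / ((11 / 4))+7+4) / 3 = 3.91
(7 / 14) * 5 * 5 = 25 / 2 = 12.50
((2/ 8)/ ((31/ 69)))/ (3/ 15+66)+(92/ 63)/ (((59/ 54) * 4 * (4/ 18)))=25630809/ 16951172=1.51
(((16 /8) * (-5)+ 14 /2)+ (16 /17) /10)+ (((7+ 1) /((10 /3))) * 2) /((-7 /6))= -4177 /595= -7.02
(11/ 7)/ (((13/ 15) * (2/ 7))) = 6.35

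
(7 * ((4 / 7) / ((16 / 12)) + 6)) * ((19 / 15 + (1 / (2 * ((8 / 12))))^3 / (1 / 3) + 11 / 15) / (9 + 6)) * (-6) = -58.78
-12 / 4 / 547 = -3 / 547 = -0.01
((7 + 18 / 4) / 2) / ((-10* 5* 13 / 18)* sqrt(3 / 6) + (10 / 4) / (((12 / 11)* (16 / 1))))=-5511168* sqrt(2) / 34610111-218592 / 173050555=-0.23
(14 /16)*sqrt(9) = 21 /8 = 2.62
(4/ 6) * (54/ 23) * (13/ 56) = 117/ 322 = 0.36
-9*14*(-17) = 2142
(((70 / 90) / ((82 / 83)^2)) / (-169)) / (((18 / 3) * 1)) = -48223 / 61363224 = -0.00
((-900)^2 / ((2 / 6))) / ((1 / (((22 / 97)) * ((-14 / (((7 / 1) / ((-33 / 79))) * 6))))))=588060000 / 7663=76740.18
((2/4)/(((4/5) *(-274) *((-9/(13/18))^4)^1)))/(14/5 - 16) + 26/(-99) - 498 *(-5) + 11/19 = 2490.32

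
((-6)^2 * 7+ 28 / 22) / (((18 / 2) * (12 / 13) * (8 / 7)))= 26.68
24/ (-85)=-24/ 85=-0.28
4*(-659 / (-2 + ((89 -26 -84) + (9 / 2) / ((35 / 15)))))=36904 / 295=125.10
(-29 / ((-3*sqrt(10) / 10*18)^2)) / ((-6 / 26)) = 1885 / 4374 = 0.43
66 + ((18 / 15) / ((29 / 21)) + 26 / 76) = 370333 / 5510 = 67.21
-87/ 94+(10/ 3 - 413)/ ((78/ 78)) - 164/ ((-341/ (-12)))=-40038343/ 96162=-416.36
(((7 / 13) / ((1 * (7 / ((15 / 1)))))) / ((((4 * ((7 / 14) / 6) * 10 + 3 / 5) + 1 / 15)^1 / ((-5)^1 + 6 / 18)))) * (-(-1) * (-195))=525 / 2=262.50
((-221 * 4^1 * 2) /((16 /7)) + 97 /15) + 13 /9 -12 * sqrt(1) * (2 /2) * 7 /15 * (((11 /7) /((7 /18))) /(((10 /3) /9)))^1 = -2604061 /3150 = -826.69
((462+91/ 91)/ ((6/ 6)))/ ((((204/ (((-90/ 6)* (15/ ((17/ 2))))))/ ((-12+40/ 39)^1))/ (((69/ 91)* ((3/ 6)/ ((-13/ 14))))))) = -170916450/ 634933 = -269.19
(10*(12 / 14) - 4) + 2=46 / 7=6.57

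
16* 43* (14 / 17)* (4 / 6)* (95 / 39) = 1830080 / 1989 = 920.10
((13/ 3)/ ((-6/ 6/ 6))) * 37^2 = -35594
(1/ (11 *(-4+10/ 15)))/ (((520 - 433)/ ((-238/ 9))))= 0.01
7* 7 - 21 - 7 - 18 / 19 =381 / 19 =20.05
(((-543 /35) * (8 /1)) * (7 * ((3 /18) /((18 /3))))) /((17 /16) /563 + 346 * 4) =-3260896 /187006335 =-0.02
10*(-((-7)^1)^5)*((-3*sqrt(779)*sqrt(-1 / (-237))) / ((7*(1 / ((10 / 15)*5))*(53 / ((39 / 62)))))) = -1560650*sqrt(184623) / 129797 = -5166.35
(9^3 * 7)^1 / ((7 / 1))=729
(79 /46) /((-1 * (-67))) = 79 /3082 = 0.03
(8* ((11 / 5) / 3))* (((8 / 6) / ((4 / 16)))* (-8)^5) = -46137344 / 45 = -1025274.31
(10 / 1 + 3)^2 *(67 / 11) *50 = 566150 / 11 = 51468.18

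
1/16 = 0.06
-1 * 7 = -7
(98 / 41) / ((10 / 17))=833 / 205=4.06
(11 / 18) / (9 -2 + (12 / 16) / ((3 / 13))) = 22 / 369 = 0.06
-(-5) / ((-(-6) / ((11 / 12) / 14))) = 55 / 1008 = 0.05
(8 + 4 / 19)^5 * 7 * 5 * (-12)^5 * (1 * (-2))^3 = 6437055496150056960 / 2476099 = 2599676142250.39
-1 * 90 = -90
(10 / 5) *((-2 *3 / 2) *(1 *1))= -6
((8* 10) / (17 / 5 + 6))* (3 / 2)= 600 / 47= 12.77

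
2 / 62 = 1 / 31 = 0.03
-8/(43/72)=-13.40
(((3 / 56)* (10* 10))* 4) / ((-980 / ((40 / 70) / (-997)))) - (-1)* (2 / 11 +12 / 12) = 31119691 / 26331767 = 1.18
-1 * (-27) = 27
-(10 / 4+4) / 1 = -6.50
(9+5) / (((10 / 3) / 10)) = 42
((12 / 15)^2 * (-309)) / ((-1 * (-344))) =-618 / 1075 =-0.57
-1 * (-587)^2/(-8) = 344569/8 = 43071.12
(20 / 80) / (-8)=-1 / 32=-0.03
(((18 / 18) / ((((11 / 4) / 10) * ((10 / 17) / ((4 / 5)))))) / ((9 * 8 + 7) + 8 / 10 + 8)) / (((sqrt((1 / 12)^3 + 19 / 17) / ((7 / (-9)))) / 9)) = -45696 * sqrt(1675299) / 158627821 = -0.37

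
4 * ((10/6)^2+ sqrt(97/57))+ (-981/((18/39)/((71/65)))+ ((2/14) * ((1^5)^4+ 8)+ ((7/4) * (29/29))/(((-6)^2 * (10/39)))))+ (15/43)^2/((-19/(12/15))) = -163541245543/70824096+ 4 * sqrt(5529)/57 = -2303.90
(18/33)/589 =6/6479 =0.00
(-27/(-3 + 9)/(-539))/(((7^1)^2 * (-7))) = -9/369754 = -0.00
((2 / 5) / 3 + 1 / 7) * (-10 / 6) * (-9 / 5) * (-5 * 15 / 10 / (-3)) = 29 / 14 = 2.07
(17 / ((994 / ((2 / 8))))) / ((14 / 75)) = 1275 / 55664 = 0.02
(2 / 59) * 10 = 20 / 59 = 0.34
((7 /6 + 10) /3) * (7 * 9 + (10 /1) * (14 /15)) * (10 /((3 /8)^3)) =37219840 /729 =51056.02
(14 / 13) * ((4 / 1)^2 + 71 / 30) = 3857 / 195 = 19.78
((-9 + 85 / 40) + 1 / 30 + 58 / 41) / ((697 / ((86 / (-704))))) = 1148143 / 1207092480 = 0.00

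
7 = 7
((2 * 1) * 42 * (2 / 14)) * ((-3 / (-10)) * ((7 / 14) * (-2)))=-18 / 5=-3.60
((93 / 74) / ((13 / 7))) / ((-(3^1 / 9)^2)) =-5859 / 962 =-6.09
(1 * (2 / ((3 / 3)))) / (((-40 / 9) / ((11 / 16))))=-0.31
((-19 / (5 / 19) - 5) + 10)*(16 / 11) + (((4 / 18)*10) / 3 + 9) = -130687 / 1485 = -88.00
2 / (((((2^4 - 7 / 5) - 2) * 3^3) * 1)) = 10 / 1701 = 0.01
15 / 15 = 1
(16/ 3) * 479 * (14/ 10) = 53648/ 15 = 3576.53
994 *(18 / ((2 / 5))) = 44730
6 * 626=3756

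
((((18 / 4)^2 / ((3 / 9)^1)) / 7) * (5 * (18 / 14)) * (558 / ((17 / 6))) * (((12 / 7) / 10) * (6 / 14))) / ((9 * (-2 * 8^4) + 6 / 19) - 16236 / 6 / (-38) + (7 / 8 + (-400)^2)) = 0.01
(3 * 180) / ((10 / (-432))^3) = -1088391168 / 25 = -43535646.72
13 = 13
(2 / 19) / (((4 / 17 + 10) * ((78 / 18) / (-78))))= -102 / 551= -0.19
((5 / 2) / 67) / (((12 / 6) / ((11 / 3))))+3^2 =7291 / 804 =9.07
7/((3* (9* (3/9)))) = 7/9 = 0.78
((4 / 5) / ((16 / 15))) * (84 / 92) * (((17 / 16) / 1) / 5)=1071 / 7360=0.15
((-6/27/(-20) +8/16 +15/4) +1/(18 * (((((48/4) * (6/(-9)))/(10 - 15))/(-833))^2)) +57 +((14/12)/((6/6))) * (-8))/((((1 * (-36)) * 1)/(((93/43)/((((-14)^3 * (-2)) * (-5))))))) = 99929337/3020595200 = 0.03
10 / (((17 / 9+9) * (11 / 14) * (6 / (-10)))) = -150 / 77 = -1.95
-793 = -793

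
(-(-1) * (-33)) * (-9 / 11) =27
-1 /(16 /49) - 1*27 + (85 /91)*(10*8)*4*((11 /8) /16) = -6371 /1456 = -4.38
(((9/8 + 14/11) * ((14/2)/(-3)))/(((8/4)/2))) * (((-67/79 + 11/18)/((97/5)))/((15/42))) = 3484243/18207288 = 0.19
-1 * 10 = -10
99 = 99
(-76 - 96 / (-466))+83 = 1679 / 233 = 7.21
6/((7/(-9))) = -54/7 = -7.71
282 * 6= 1692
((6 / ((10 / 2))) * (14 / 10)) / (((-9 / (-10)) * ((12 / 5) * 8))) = 7 / 72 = 0.10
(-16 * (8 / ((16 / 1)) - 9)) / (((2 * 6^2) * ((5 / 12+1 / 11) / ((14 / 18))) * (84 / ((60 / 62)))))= 1870 / 56079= 0.03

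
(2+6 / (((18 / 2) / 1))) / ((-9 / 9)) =-8 / 3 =-2.67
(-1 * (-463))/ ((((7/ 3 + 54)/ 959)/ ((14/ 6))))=3108119/ 169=18391.24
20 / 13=1.54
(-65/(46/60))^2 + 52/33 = 125510008/17457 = 7189.67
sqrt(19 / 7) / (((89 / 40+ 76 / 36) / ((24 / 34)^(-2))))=1445 * sqrt(133) / 21854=0.76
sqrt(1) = 1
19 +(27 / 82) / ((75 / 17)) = 39103 / 2050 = 19.07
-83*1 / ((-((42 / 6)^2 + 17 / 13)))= 1.65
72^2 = 5184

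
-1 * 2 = -2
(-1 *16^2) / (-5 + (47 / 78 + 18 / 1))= -19968 / 1061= -18.82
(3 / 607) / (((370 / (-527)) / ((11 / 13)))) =-17391 / 2919670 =-0.01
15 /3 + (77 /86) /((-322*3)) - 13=-94955 /11868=-8.00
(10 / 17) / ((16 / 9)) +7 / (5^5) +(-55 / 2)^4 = 486127236279 / 850000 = 571914.40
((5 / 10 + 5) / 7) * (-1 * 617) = -6787 / 14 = -484.79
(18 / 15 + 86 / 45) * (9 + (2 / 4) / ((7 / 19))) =290 / 9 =32.22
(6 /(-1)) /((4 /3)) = -9 /2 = -4.50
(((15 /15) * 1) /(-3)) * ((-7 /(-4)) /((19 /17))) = -119 /228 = -0.52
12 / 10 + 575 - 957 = -1904 / 5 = -380.80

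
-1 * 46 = -46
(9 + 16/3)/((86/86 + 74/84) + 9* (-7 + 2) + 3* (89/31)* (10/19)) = -354578/954539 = -0.37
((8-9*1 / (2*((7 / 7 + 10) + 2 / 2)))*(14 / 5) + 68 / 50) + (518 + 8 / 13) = 703723 / 1300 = 541.33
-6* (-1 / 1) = 6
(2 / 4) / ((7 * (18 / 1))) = 1 / 252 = 0.00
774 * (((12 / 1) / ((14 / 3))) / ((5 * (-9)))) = -1548 / 35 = -44.23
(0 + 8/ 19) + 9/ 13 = 275/ 247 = 1.11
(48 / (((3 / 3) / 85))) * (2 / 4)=2040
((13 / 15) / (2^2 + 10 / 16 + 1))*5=104 / 135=0.77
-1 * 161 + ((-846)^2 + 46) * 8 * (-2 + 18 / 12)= -2863209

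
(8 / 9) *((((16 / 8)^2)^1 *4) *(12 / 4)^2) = 128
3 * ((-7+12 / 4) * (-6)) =72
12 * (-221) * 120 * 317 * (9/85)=-10681632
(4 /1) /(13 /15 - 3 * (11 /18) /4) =480 /49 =9.80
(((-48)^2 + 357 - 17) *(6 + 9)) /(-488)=-9915 /122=-81.27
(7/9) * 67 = 469/9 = 52.11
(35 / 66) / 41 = 35 / 2706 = 0.01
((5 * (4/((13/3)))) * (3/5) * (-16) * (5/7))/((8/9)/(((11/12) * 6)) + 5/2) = -570240/47957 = -11.89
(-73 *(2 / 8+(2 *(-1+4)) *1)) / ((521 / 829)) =-1512925 / 2084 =-725.97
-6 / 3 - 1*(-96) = 94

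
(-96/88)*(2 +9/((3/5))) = -18.55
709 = 709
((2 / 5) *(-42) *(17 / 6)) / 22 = -119 / 55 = -2.16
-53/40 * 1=-1.32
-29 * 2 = -58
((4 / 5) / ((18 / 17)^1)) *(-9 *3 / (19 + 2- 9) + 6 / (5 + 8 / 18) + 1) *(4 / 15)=-986 / 33075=-0.03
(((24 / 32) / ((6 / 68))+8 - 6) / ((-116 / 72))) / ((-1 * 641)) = 189 / 18589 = 0.01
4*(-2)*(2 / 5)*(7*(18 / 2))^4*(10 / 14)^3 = -18370800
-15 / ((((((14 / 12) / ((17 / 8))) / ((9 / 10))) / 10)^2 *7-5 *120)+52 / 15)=15801075 / 628363756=0.03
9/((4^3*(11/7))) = 63/704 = 0.09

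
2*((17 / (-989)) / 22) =-17 / 10879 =-0.00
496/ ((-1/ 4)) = -1984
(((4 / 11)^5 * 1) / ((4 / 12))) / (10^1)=1536 / 805255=0.00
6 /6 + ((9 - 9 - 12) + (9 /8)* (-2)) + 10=-13 /4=-3.25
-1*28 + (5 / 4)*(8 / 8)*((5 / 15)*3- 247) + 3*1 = -665 / 2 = -332.50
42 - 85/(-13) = 631/13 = 48.54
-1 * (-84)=84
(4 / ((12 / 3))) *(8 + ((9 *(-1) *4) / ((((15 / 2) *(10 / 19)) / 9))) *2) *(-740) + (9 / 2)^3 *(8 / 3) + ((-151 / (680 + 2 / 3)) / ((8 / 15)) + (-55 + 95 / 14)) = 66182803639 / 571760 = 115752.77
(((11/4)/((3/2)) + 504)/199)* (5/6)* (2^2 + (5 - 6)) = 15175/2388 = 6.35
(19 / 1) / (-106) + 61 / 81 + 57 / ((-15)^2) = 177553 / 214650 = 0.83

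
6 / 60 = 1 / 10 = 0.10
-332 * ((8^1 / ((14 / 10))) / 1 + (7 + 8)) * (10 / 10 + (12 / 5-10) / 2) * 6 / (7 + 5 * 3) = 57768 / 11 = 5251.64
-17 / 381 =-0.04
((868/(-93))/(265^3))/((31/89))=-2492/1730695125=-0.00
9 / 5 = 1.80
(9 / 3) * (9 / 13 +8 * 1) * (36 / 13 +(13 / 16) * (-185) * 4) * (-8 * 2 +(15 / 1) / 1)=10550019 / 676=15606.54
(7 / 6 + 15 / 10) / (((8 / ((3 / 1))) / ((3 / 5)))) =3 / 5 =0.60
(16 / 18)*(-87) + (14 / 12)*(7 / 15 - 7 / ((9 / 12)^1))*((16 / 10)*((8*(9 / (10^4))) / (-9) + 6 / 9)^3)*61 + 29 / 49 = -54478576024379257 / 145349121093750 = -374.81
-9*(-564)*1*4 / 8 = 2538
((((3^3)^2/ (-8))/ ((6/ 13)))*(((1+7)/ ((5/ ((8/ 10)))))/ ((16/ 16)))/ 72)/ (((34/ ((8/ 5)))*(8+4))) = -117/ 8500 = -0.01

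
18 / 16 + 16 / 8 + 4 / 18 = 241 / 72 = 3.35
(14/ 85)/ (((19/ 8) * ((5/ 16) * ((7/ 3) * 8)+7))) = 96/ 17765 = 0.01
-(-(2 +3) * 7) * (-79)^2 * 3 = 655305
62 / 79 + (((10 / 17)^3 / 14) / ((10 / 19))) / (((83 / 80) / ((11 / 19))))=180452086 / 225501787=0.80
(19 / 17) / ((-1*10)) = -19 / 170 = -0.11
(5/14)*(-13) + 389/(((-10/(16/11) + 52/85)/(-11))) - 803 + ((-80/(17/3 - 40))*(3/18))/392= -5350089603/42990346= -124.45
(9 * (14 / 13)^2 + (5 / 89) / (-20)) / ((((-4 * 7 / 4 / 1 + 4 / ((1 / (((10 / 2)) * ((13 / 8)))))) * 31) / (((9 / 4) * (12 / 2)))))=5650335 / 31706428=0.18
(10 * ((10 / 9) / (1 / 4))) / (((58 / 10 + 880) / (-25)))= -50000 / 39861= -1.25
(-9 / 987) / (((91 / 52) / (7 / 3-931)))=4.84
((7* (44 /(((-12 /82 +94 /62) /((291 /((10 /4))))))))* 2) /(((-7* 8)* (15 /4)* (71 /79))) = -857091224 /3090275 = -277.35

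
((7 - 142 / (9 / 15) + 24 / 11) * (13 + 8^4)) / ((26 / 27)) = -277616367 / 286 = -970686.60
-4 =-4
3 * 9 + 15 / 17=474 / 17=27.88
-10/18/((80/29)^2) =-841/11520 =-0.07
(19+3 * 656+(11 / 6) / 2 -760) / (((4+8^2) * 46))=14735 / 37536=0.39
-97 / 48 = -2.02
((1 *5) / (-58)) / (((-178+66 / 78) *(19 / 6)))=195 / 1268953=0.00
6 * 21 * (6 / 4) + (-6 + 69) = 252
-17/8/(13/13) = -17/8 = -2.12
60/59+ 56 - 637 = -34219/59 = -579.98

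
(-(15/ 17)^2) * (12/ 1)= -2700/ 289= -9.34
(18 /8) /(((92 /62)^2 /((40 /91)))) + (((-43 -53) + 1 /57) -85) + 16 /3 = -961470371 /5487846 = -175.20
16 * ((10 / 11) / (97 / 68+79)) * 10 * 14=1523200 / 60159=25.32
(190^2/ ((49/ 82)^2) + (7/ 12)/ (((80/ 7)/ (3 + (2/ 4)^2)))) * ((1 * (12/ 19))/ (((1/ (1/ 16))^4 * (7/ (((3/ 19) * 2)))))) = 2796327916311/ 63620534763520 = 0.04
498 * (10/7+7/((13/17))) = 479574/91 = 5270.04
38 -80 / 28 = 246 / 7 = 35.14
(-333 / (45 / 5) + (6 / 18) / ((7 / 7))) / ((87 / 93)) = -39.20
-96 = -96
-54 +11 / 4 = -205 / 4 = -51.25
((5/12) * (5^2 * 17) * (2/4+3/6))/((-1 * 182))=-2125/2184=-0.97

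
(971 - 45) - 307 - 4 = 615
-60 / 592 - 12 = -12.10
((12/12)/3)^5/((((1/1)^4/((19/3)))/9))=19/81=0.23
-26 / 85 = -0.31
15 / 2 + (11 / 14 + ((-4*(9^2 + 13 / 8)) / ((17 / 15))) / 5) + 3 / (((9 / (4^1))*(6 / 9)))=-11433 / 238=-48.04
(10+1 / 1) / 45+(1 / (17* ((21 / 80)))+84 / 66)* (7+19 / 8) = 3363971 / 235620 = 14.28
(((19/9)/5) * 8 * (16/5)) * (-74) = -179968/225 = -799.86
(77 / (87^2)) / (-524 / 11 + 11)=-847 / 3050307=-0.00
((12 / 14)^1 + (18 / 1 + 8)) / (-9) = -188 / 63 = -2.98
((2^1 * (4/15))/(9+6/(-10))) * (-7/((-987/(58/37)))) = 232/328671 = 0.00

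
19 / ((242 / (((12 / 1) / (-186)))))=-19 / 3751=-0.01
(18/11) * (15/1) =270/11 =24.55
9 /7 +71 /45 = 902 /315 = 2.86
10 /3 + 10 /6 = 5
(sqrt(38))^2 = 38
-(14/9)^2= -196/81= -2.42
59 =59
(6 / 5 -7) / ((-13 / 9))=261 / 65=4.02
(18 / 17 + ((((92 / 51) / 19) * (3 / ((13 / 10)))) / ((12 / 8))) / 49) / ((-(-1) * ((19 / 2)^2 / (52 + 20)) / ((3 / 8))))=23594472 / 74276111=0.32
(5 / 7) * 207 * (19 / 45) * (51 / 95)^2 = 59823 / 3325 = 17.99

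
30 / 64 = 15 / 32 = 0.47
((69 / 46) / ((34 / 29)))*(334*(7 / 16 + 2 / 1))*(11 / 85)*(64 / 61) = 12465882 / 88145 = 141.42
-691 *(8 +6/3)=-6910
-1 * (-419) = 419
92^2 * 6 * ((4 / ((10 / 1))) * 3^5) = 24681024 / 5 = 4936204.80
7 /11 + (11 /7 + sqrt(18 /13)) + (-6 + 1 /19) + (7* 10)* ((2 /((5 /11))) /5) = 3* sqrt(26) /13 + 423249 /7315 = 59.04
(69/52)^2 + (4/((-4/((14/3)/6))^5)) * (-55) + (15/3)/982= 2291666545139/1254355704576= 1.83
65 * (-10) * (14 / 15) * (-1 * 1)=606.67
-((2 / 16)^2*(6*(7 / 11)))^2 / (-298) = 0.00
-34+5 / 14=-33.64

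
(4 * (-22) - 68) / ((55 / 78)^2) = -949104 / 3025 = -313.75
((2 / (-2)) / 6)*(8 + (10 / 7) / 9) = -257 / 189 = -1.36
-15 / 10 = -3 / 2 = -1.50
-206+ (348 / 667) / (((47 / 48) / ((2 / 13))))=-2893766 / 14053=-205.92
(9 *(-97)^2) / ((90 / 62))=291679 / 5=58335.80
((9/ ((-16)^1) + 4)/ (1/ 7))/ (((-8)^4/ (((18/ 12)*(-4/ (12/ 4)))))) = -385/ 32768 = -0.01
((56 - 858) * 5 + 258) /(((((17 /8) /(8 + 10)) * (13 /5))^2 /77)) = -149767833600 /48841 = -3066436.67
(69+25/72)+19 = 6361/72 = 88.35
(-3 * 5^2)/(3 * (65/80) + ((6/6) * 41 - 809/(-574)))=-344400/205937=-1.67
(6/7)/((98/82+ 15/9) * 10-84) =-369/23842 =-0.02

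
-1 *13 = -13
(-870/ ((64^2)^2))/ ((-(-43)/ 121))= -52635/ 360710144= -0.00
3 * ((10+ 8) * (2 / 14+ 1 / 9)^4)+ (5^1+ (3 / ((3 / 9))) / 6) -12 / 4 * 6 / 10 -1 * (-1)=34566971 / 5834430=5.92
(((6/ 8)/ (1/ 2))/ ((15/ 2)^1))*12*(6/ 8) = 9/ 5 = 1.80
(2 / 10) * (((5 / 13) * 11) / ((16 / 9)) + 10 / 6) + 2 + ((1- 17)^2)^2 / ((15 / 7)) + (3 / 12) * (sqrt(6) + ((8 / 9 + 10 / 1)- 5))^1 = sqrt(6) / 4 + 286301323 / 9360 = 30588.36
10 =10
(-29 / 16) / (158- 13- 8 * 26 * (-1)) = -29 / 5648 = -0.01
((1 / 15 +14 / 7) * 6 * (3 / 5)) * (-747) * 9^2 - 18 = -11254752 / 25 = -450190.08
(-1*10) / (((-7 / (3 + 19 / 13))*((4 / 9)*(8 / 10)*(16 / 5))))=5.60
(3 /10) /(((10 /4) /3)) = 9 /25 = 0.36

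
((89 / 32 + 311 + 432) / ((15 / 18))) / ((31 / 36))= 128871 / 124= 1039.28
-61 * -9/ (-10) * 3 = -1647/ 10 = -164.70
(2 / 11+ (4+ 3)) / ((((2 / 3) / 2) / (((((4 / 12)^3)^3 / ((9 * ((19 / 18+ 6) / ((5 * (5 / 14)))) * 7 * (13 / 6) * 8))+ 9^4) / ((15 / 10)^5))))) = 8803599932564312 / 472923500049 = 18615.27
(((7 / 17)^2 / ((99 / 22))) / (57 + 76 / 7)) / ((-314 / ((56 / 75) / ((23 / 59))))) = -1133272 / 334597516875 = -0.00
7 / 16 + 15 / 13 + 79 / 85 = 44567 / 17680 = 2.52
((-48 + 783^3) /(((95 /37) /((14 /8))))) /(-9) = -41444199167 /1140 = -36354560.67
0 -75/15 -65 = -70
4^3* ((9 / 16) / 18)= 2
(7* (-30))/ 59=-210/ 59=-3.56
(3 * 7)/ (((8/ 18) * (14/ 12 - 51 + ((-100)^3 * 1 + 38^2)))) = -567/ 11983270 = -0.00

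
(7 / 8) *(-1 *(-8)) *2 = 14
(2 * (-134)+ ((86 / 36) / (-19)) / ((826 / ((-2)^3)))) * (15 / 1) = -94634390 / 23541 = -4019.98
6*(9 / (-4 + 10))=9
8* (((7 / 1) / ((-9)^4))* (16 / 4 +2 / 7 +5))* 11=5720 / 6561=0.87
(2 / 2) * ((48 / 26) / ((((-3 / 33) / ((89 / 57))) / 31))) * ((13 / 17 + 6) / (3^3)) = -27921080 / 113373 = -246.28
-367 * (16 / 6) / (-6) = 1468 / 9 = 163.11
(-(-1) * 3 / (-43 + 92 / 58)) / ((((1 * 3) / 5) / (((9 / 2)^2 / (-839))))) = 11745 / 4030556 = 0.00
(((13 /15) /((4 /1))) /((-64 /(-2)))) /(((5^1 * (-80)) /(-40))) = 13 /19200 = 0.00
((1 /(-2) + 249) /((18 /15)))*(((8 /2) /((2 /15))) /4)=1553.12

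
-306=-306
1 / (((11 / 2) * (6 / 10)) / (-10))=-100 / 33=-3.03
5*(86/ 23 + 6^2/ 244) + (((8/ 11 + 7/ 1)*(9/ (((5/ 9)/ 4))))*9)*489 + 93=2203813.16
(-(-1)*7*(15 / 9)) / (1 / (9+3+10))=770 / 3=256.67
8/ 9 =0.89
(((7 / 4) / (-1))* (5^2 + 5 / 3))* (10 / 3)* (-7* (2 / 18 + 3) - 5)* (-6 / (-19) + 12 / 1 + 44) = 361018000 / 1539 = 234579.60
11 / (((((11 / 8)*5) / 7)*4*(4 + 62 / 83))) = 581 / 985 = 0.59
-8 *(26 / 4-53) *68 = 25296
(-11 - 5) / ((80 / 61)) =-61 / 5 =-12.20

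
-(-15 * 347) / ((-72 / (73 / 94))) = -126655 / 2256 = -56.14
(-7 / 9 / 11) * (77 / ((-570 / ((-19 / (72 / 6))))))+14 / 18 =2471 / 3240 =0.76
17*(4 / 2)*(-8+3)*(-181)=30770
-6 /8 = -0.75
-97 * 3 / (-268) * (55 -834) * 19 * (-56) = 60299274 / 67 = 899989.16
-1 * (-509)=509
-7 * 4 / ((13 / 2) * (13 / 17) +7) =-952 / 407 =-2.34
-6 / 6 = -1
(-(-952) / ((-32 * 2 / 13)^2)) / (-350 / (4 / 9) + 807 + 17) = 20111 / 18688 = 1.08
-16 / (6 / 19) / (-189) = 0.27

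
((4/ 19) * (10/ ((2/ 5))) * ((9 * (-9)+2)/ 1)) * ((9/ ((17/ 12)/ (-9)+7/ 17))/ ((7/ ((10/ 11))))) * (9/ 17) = -691092000/ 683221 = -1011.52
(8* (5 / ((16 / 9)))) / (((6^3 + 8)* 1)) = 45 / 448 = 0.10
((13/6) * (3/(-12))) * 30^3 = -14625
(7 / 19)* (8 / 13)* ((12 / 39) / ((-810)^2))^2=56 / 1123062046689375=0.00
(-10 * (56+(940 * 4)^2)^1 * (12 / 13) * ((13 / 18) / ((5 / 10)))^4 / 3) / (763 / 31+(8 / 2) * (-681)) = 987562397120 / 14077719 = 70150.74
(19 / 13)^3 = 6859 / 2197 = 3.12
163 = 163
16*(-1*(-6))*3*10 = 2880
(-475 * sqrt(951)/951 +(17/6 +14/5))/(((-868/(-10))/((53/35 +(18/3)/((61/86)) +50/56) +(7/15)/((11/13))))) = 543796201/733859280 - 1528421275 * sqrt(951)/23263339176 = -1.29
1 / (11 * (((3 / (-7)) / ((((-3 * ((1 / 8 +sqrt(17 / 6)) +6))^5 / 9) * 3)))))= 190206737 * sqrt(102) / 8192 +95231078061 / 360448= 498698.31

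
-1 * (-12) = 12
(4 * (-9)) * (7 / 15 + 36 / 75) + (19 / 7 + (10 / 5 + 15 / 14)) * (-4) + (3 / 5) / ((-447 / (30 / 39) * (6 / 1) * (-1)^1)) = -58191179 / 1016925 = -57.22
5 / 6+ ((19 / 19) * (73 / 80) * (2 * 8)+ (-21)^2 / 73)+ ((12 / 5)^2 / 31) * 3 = 7478711 / 339450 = 22.03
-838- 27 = -865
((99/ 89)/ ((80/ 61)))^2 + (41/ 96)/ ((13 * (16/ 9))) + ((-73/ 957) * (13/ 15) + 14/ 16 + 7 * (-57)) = -1504016355066229/ 3784134182400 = -397.45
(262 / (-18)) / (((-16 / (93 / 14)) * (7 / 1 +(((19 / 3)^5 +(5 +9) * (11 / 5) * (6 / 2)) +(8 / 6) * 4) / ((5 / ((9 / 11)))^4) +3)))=185803440625 / 534247228704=0.35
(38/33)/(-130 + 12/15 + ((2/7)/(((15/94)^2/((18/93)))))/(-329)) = -721525/80959241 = -0.01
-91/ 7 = -13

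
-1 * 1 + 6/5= 0.20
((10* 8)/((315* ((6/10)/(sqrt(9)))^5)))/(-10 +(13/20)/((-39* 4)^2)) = -208000000/2620793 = -79.37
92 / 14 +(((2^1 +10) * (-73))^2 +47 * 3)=5372665 / 7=767523.57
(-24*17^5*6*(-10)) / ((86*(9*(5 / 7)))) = 159023984 / 43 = 3698232.19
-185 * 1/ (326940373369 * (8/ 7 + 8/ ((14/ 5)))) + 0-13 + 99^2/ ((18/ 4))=2831303633375355/ 1307761493476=2165.00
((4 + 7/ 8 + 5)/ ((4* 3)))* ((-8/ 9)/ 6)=-79/ 648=-0.12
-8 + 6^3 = 208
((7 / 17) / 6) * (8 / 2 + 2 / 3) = 0.32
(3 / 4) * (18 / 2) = 27 / 4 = 6.75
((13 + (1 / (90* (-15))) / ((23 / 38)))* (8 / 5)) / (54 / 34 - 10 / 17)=1614448 / 77625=20.80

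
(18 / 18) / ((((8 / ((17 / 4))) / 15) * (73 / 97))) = 24735 / 2336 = 10.59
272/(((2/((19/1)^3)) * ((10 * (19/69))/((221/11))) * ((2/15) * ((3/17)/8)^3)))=156936135396352/33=4755640466556.12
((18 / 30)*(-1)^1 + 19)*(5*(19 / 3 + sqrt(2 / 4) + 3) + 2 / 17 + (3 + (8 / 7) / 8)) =46*sqrt(2) + 1639808 / 1785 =983.71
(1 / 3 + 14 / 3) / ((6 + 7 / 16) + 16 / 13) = 0.65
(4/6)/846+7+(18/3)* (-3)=-13958/1269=-11.00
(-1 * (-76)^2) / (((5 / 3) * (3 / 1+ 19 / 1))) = -8664 / 55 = -157.53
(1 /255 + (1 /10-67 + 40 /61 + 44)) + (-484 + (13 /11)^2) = -1900387987 /3764310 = -504.84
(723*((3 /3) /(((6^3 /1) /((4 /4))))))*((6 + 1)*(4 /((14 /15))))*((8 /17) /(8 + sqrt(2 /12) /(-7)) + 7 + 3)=3374*sqrt(6) /191913 + 387692603 /383826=1010.12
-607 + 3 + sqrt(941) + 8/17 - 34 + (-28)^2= sqrt(941) + 2490/17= 177.15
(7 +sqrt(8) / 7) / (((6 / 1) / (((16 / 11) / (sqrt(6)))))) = 16 * sqrt(3) / 693 +28 * sqrt(6) / 99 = 0.73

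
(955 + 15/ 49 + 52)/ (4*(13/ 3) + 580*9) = 74037/ 384944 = 0.19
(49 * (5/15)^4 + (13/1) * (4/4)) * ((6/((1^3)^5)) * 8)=17632/27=653.04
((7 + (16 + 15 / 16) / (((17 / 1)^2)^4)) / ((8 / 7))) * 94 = 257042710275127 / 446448476224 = 575.75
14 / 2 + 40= 47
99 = 99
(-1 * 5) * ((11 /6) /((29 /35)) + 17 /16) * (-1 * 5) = 113975 /1392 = 81.88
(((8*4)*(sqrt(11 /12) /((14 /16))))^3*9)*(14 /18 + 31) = 6597640192*sqrt(33) /3087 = 12277472.43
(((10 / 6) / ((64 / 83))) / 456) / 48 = 415 / 4202496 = 0.00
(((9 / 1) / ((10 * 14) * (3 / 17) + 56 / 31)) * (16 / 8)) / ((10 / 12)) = 0.81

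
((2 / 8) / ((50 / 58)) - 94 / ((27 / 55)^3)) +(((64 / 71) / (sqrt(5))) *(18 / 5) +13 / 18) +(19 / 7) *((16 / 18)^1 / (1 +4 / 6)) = -790.65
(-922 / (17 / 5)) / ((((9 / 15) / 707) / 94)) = -1531856900 / 51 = -30036409.80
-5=-5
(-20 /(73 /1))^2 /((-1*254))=-200 /676783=-0.00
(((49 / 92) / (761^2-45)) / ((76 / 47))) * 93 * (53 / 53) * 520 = 13921635 / 506112424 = 0.03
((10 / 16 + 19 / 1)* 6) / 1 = 471 / 4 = 117.75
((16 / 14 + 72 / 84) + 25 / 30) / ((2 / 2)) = 17 / 6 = 2.83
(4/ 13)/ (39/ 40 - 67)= -160/ 34333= -0.00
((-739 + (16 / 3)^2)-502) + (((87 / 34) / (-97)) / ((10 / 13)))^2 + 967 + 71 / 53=-126704367316603 / 518823550800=-244.21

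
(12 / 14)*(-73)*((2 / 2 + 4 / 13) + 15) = -1020.40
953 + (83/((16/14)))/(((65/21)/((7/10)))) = 969.42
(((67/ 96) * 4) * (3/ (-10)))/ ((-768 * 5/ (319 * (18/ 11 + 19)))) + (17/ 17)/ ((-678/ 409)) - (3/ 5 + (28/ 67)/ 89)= 15718330893/ 68999065600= 0.23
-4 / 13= -0.31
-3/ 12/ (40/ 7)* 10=-7/ 16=-0.44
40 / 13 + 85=1145 / 13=88.08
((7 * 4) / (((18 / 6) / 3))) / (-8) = -7 / 2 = -3.50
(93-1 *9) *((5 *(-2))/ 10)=-84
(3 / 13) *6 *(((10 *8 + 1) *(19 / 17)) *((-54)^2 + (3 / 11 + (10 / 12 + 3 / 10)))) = 261469944 / 715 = 365692.23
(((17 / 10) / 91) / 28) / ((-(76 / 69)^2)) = -0.00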